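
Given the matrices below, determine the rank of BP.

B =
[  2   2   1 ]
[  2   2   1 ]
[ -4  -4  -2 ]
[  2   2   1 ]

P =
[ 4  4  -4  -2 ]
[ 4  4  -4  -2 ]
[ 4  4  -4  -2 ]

1

First compute BP:
[[ 20,  20, -20, -10],
 [ 20,  20, -20, -10],
 [-40, -40,  40,  20],
 [ 20,  20, -20, -10]]
Now row reduce the product.
R2 ← R2 − R1: [0, 0, 0, 0]
R3 ← R3 + (2)·R1: [0, 0, 0, 0]
R4 ← R4 − R1: [0, 0, 0, 0]
1 nonzero row, so rank(BP) = 1.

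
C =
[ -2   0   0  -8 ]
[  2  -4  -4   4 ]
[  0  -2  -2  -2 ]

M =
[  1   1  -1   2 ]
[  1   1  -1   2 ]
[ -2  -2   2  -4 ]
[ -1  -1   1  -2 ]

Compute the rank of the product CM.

1

First compute CM:
[[  6,   6,  -6,  12],
 [  2,   2,  -2,   4],
 [  4,   4,  -4,   8]]
Now row reduce the product.
R2 ← R2 − (1/3)·R1: [0, 0, 0, 0]
R3 ← R3 − (2/3)·R1: [0, 0, 0, 0]
1 nonzero row, so rank(CM) = 1.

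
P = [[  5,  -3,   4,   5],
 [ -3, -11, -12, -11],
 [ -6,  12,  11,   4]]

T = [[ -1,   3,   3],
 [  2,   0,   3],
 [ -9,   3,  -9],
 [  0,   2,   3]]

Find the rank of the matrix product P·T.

2

First compute PT:
[[-47,  37, -15],
 [ 89, -67,  33],
 [-69,  23, -69]]
Now row reduce the product.
R2 ← R2 + (89/47)·R1: [0, 144/47, 216/47]
R3 ← R3 − (69/47)·R1: [0, -1472/47, -2208/47]
R3 ← R3 + (92/9)·R2: [0, 0, 0]
2 nonzero rows, so rank(PT) = 2.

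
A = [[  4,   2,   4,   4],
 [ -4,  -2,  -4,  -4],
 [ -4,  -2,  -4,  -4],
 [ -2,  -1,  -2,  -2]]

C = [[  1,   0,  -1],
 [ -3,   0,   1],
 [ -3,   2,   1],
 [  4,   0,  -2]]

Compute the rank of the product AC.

1

First compute AC:
[[  2,   8,  -6],
 [ -2,  -8,   6],
 [ -2,  -8,   6],
 [ -1,  -4,   3]]
Now row reduce the product.
R2 ← R2 + R1: [0, 0, 0]
R3 ← R3 + R1: [0, 0, 0]
R4 ← R4 + (1/2)·R1: [0, 0, 0]
1 nonzero row, so rank(AC) = 1.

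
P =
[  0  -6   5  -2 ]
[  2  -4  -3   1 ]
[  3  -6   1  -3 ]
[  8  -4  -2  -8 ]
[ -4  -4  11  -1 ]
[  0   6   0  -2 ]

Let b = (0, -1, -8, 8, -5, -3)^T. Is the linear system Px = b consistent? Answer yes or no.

Row reduce the augmented matrix [P | b].
Swap R1 ↔ R2
R3 ← R3 − (3/2)·R1: [0, 0, 11/2, -9/2, -13/2]
R4 ← R4 − (4)·R1: [0, 12, 10, -12, 12]
R5 ← R5 + (2)·R1: [0, -12, 5, 1, -7]
R4 ← R4 + (2)·R2: [0, 0, 20, -16, 12]
R5 ← R5 − (2)·R2: [0, 0, -5, 5, -7]
R6 ← R6 + R2: [0, 0, 5, -4, -3]
R4 ← R4 − (40/11)·R3: [0, 0, 0, 4/11, 392/11]
R5 ← R5 + (10/11)·R3: [0, 0, 0, 10/11, -142/11]
R6 ← R6 − (10/11)·R3: [0, 0, 0, 1/11, 32/11]
R5 ← R5 − (5/2)·R4: [0, 0, 0, 0, -102]
R6 ← R6 − (1/4)·R4: [0, 0, 0, 0, -6]
R6 ← R6 − (1/17)·R5: [0, 0, 0, 0, 0]
The echelon form has 5 nonzero rows; the last pivot sits in the augmented column, so rank(P) = 4 but rank([P|b]) = 5.
Since the ranks differ, the system is inconsistent.

no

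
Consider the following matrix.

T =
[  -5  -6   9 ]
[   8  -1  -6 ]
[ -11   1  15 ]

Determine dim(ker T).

0

Row reduce to echelon form.
R2 ← R2 + (8/5)·R1: [0, -53/5, 42/5]
R3 ← R3 − (11/5)·R1: [0, 71/5, -24/5]
R3 ← R3 + (71/53)·R2: [0, 0, 342/53]
3 nonzero rows, so rank(T) = 3.
T has 3 columns; by rank–nullity, nullity = 3 − 3 = 0.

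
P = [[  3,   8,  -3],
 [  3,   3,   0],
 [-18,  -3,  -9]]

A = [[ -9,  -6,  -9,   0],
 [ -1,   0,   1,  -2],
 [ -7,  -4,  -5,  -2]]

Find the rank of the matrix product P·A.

2

First compute PA:
[[-14,  -6,  -4, -10],
 [-30, -18, -24,  -6],
 [228, 144, 204,  24]]
Now row reduce the product.
R2 ← R2 − (15/7)·R1: [0, -36/7, -108/7, 108/7]
R3 ← R3 + (114/7)·R1: [0, 324/7, 972/7, -972/7]
R3 ← R3 + (9)·R2: [0, 0, 0, 0]
2 nonzero rows, so rank(PA) = 2.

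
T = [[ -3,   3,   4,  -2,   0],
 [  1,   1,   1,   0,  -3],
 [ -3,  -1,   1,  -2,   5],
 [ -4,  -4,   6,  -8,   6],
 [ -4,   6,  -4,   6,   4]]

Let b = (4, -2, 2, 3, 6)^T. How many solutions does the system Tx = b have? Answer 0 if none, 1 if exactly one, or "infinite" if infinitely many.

Row reduce the augmented matrix [T | b].
R2 ← R2 + (1/3)·R1: [0, 2, 7/3, -2/3, -3, -2/3]
R3 ← R3 − R1: [0, -4, -3, 0, 5, -2]
R4 ← R4 − (4/3)·R1: [0, -8, 2/3, -16/3, 6, -7/3]
R5 ← R5 − (4/3)·R1: [0, 2, -28/3, 26/3, 4, 2/3]
R3 ← R3 + (2)·R2: [0, 0, 5/3, -4/3, -1, -10/3]
R4 ← R4 + (4)·R2: [0, 0, 10, -8, -6, -5]
R5 ← R5 − R2: [0, 0, -35/3, 28/3, 7, 4/3]
R4 ← R4 − (6)·R3: [0, 0, 0, 0, 0, 15]
R5 ← R5 + (7)·R3: [0, 0, 0, 0, 0, -22]
R5 ← R5 + (22/15)·R4: [0, 0, 0, 0, 0, 0]
The echelon form has 4 nonzero rows; the last pivot sits in the augmented column, so rank(T) = 3 but rank([T|b]) = 4.
Since the ranks differ, the system is inconsistent.
It has no solutions.

0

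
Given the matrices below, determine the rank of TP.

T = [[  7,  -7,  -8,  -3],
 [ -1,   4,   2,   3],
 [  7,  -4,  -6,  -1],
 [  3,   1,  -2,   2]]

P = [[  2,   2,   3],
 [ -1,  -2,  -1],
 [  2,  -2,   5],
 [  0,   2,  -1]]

First compute TP:
[[  5,  38,  -9],
 [ -2,  -8,   0],
 [  6,  32,  -4],
 [  1,  12,  -4]]
Now row reduce the product.
R2 ← R2 + (2/5)·R1: [0, 36/5, -18/5]
R3 ← R3 − (6/5)·R1: [0, -68/5, 34/5]
R4 ← R4 − (1/5)·R1: [0, 22/5, -11/5]
R3 ← R3 + (17/9)·R2: [0, 0, 0]
R4 ← R4 − (11/18)·R2: [0, 0, 0]
2 nonzero rows, so rank(TP) = 2.

2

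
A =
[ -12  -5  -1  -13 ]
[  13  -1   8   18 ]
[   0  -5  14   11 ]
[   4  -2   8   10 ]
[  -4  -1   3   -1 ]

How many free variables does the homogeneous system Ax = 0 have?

1

Row reduce to echelon form.
R2 ← R2 + (13/12)·R1: [0, -77/12, 83/12, 47/12]
R4 ← R4 + (1/3)·R1: [0, -11/3, 23/3, 17/3]
R5 ← R5 − (1/3)·R1: [0, 2/3, 10/3, 10/3]
R3 ← R3 − (60/77)·R2: [0, 0, 663/77, 612/77]
R4 ← R4 − (4/7)·R2: [0, 0, 26/7, 24/7]
R5 ← R5 + (8/77)·R2: [0, 0, 312/77, 288/77]
R4 ← R4 − (22/51)·R3: [0, 0, 0, 0]
R5 ← R5 − (8/17)·R3: [0, 0, 0, 0]
3 nonzero rows, so rank(A) = 3.
A has 4 columns; by rank–nullity, nullity = 4 − 3 = 1.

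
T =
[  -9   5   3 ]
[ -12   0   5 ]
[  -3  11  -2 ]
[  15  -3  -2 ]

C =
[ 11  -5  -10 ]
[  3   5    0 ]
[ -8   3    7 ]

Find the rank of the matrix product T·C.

First compute TC:
[[-108,  79, 111],
 [-172,  75, 155],
 [ 16,  64,  16],
 [172, -96, -164]]
Now row reduce the product.
R2 ← R2 − (43/27)·R1: [0, -1372/27, -196/9]
R3 ← R3 + (4/27)·R1: [0, 2044/27, 292/9]
R4 ← R4 + (43/27)·R1: [0, 805/27, 115/9]
R3 ← R3 + (73/49)·R2: [0, 0, 0]
R4 ← R4 + (115/196)·R2: [0, 0, 0]
2 nonzero rows, so rank(TC) = 2.

2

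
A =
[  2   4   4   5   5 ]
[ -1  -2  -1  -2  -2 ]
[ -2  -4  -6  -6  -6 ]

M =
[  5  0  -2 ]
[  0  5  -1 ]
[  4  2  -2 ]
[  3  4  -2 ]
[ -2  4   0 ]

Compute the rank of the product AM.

2

First compute AM:
[[ 31,  68, -26],
 [-11, -28,  10],
 [-40, -80,  32]]
Now row reduce the product.
R2 ← R2 + (11/31)·R1: [0, -120/31, 24/31]
R3 ← R3 + (40/31)·R1: [0, 240/31, -48/31]
R3 ← R3 + (2)·R2: [0, 0, 0]
2 nonzero rows, so rank(AM) = 2.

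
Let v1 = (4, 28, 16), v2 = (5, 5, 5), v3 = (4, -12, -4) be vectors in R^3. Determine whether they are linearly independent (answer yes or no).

no

Form the matrix with these vectors as rows and row reduce.
R2 ← R2 − (5/4)·R1: [0, -30, -15]
R3 ← R3 − R1: [0, -40, -20]
R3 ← R3 − (4/3)·R2: [0, 0, 0]
2 nonzero rows, so the 3 vectors span a space of dimension 2.
Since 2 < 3, the vectors are linearly dependent.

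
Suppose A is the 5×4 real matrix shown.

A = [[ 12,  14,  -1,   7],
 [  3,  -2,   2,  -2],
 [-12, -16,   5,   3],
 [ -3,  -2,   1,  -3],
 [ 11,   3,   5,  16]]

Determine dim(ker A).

0

Row reduce to echelon form.
R2 ← R2 − (1/4)·R1: [0, -11/2, 9/4, -15/4]
R3 ← R3 + R1: [0, -2, 4, 10]
R4 ← R4 + (1/4)·R1: [0, 3/2, 3/4, -5/4]
R5 ← R5 − (11/12)·R1: [0, -59/6, 71/12, 115/12]
R3 ← R3 − (4/11)·R2: [0, 0, 35/11, 125/11]
R4 ← R4 + (3/11)·R2: [0, 0, 15/11, -25/11]
R5 ← R5 − (59/33)·R2: [0, 0, 125/66, 1075/66]
R4 ← R4 − (3/7)·R3: [0, 0, 0, -50/7]
R5 ← R5 − (25/42)·R3: [0, 0, 0, 200/21]
R5 ← R5 + (4/3)·R4: [0, 0, 0, 0]
4 nonzero rows, so rank(A) = 4.
A has 4 columns; by rank–nullity, nullity = 4 − 4 = 0.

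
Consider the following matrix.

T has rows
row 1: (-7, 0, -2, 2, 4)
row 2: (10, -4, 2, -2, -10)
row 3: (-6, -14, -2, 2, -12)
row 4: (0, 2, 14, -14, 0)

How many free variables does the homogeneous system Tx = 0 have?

2

Row reduce to echelon form.
R2 ← R2 + (10/7)·R1: [0, -4, -6/7, 6/7, -30/7]
R3 ← R3 − (6/7)·R1: [0, -14, -2/7, 2/7, -108/7]
R3 ← R3 − (7/2)·R2: [0, 0, 19/7, -19/7, -3/7]
R4 ← R4 + (1/2)·R2: [0, 0, 95/7, -95/7, -15/7]
R4 ← R4 − (5)·R3: [0, 0, 0, 0, 0]
3 nonzero rows, so rank(T) = 3.
T has 5 columns; by rank–nullity, nullity = 5 − 3 = 2.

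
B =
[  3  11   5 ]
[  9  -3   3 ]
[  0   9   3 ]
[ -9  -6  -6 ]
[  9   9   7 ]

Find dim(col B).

Row reduce to echelon form.
R2 ← R2 − (3)·R1: [0, -36, -12]
R4 ← R4 + (3)·R1: [0, 27, 9]
R5 ← R5 − (3)·R1: [0, -24, -8]
R3 ← R3 + (1/4)·R2: [0, 0, 0]
R4 ← R4 + (3/4)·R2: [0, 0, 0]
R5 ← R5 − (2/3)·R2: [0, 0, 0]
Echelon form has 2 nonzero rows, so rank(B) = 2.
The column space has dimension equal to the rank: 2.

2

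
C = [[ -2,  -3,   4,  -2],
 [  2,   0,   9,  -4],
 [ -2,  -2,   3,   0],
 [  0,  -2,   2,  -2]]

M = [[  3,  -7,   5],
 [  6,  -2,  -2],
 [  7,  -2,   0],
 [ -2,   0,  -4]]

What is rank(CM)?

First compute CM:
[[  8,  12,   4],
 [ 77, -32,  26],
 [  3,  12,  -6],
 [  6,   0,  12]]
Now row reduce the product.
R2 ← R2 − (77/8)·R1: [0, -295/2, -25/2]
R3 ← R3 − (3/8)·R1: [0, 15/2, -15/2]
R4 ← R4 − (3/4)·R1: [0, -9, 9]
R3 ← R3 + (3/59)·R2: [0, 0, -480/59]
R4 ← R4 − (18/295)·R2: [0, 0, 576/59]
R4 ← R4 + (6/5)·R3: [0, 0, 0]
3 nonzero rows, so rank(CM) = 3.

3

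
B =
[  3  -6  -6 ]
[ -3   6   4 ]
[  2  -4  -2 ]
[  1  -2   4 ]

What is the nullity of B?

1

Row reduce to echelon form.
R2 ← R2 + R1: [0, 0, -2]
R3 ← R3 − (2/3)·R1: [0, 0, 2]
R4 ← R4 − (1/3)·R1: [0, 0, 6]
R3 ← R3 + R2: [0, 0, 0]
R4 ← R4 + (3)·R2: [0, 0, 0]
2 nonzero rows, so rank(B) = 2.
B has 3 columns; by rank–nullity, nullity = 3 − 2 = 1.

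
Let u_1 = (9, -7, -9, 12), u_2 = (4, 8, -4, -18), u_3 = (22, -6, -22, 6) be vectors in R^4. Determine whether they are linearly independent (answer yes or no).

Form the matrix with these vectors as rows and row reduce.
R2 ← R2 − (4/9)·R1: [0, 100/9, 0, -70/3]
R3 ← R3 − (22/9)·R1: [0, 100/9, 0, -70/3]
R3 ← R3 − R2: [0, 0, 0, 0]
2 nonzero rows, so the 3 vectors span a space of dimension 2.
Since 2 < 3, the vectors are linearly dependent.

no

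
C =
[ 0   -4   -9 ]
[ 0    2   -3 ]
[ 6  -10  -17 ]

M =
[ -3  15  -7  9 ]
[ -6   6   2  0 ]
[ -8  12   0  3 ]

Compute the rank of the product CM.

First compute CM:
[[ 96, -132,  -8, -27],
 [ 12, -24,   4,  -9],
 [178, -174, -62,   3]]
Now row reduce the product.
R2 ← R2 − (1/8)·R1: [0, -15/2, 5, -45/8]
R3 ← R3 − (89/48)·R1: [0, 283/4, -283/6, 849/16]
R3 ← R3 + (283/30)·R2: [0, 0, 0, 0]
2 nonzero rows, so rank(CM) = 2.

2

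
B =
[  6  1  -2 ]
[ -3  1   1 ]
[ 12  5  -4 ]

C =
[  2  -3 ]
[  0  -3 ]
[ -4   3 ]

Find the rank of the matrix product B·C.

2

First compute BC:
[[ 20, -27],
 [-10,   9],
 [ 40, -63]]
Now row reduce the product.
R2 ← R2 + (1/2)·R1: [0, -9/2]
R3 ← R3 − (2)·R1: [0, -9]
R3 ← R3 − (2)·R2: [0, 0]
2 nonzero rows, so rank(BC) = 2.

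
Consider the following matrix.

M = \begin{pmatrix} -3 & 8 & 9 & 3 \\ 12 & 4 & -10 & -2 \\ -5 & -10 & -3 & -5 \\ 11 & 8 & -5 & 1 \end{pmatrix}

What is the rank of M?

Row reduce to echelon form.
R2 ← R2 + (4)·R1: [0, 36, 26, 10]
R3 ← R3 − (5/3)·R1: [0, -70/3, -18, -10]
R4 ← R4 + (11/3)·R1: [0, 112/3, 28, 12]
R3 ← R3 + (35/54)·R2: [0, 0, -31/27, -95/27]
R4 ← R4 − (28/27)·R2: [0, 0, 28/27, 44/27]
R4 ← R4 + (28/31)·R3: [0, 0, 0, -48/31]
Echelon form has 4 nonzero rows, so rank(M) = 4.

4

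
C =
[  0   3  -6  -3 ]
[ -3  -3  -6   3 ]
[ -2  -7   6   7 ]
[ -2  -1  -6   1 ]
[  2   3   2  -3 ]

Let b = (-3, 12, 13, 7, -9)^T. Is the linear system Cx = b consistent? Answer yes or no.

Row reduce the augmented matrix [C | b].
Swap R1 ↔ R2
R3 ← R3 − (2/3)·R1: [0, -5, 10, 5, 5]
R4 ← R4 − (2/3)·R1: [0, 1, -2, -1, -1]
R5 ← R5 + (2/3)·R1: [0, 1, -2, -1, -1]
R3 ← R3 + (5/3)·R2: [0, 0, 0, 0, 0]
R4 ← R4 − (1/3)·R2: [0, 0, 0, 0, 0]
R5 ← R5 − (1/3)·R2: [0, 0, 0, 0, 0]
The echelon form has 2 nonzero rows, and every pivot lies in the first 4 columns, so rank(C) = rank([C|b]) = 2.
The system is consistent.

yes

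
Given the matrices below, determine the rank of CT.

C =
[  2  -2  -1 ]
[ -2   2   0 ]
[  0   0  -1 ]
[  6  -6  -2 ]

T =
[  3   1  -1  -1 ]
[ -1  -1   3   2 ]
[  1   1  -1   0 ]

First compute CT:
[[  7,   3,  -7,  -6],
 [ -8,  -4,   8,   6],
 [ -1,  -1,   1,   0],
 [ 22,  10, -22, -18]]
Now row reduce the product.
R2 ← R2 + (8/7)·R1: [0, -4/7, 0, -6/7]
R3 ← R3 + (1/7)·R1: [0, -4/7, 0, -6/7]
R4 ← R4 − (22/7)·R1: [0, 4/7, 0, 6/7]
R3 ← R3 − R2: [0, 0, 0, 0]
R4 ← R4 + R2: [0, 0, 0, 0]
2 nonzero rows, so rank(CT) = 2.

2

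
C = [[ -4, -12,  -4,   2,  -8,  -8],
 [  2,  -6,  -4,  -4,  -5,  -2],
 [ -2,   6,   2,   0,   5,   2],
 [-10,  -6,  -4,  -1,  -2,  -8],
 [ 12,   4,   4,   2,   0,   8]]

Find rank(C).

Row reduce to echelon form.
R2 ← R2 + (1/2)·R1: [0, -12, -6, -3, -9, -6]
R3 ← R3 − (1/2)·R1: [0, 12, 4, -1, 9, 6]
R4 ← R4 − (5/2)·R1: [0, 24, 6, -6, 18, 12]
R5 ← R5 + (3)·R1: [0, -32, -8, 8, -24, -16]
R3 ← R3 + R2: [0, 0, -2, -4, 0, 0]
R4 ← R4 + (2)·R2: [0, 0, -6, -12, 0, 0]
R5 ← R5 − (8/3)·R2: [0, 0, 8, 16, 0, 0]
R4 ← R4 − (3)·R3: [0, 0, 0, 0, 0, 0]
R5 ← R5 + (4)·R3: [0, 0, 0, 0, 0, 0]
Echelon form has 3 nonzero rows, so rank(C) = 3.

3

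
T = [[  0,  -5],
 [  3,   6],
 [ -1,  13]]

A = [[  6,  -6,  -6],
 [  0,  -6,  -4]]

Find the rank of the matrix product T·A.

First compute TA:
[[  0,  30,  20],
 [ 18, -54, -42],
 [ -6, -72, -46]]
Now row reduce the product.
Swap R1 ↔ R2
R3 ← R3 + (1/3)·R1: [0, -90, -60]
R3 ← R3 + (3)·R2: [0, 0, 0]
2 nonzero rows, so rank(TA) = 2.

2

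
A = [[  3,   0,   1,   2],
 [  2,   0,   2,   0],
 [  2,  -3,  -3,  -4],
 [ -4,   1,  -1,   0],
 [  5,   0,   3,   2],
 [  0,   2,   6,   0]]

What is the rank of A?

3

Row reduce to echelon form.
R2 ← R2 − (2/3)·R1: [0, 0, 4/3, -4/3]
R3 ← R3 − (2/3)·R1: [0, -3, -11/3, -16/3]
R4 ← R4 + (4/3)·R1: [0, 1, 1/3, 8/3]
R5 ← R5 − (5/3)·R1: [0, 0, 4/3, -4/3]
Swap R2 ↔ R3
R4 ← R4 + (1/3)·R2: [0, 0, -8/9, 8/9]
R6 ← R6 + (2/3)·R2: [0, 0, 32/9, -32/9]
R4 ← R4 + (2/3)·R3: [0, 0, 0, 0]
R5 ← R5 − R3: [0, 0, 0, 0]
R6 ← R6 − (8/3)·R3: [0, 0, 0, 0]
Echelon form has 3 nonzero rows, so rank(A) = 3.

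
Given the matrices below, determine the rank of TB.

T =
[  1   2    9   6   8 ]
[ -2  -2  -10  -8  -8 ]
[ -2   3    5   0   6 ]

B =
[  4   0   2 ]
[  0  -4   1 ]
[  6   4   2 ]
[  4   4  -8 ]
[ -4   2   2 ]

3

First compute TB:
[[ 50,  68, -10],
 [-68, -80,  22],
 [ -2,  20,  21]]
Now row reduce the product.
R2 ← R2 + (34/25)·R1: [0, 312/25, 42/5]
R3 ← R3 + (1/25)·R1: [0, 568/25, 103/5]
R3 ← R3 − (71/39)·R2: [0, 0, 69/13]
3 nonzero rows, so rank(TB) = 3.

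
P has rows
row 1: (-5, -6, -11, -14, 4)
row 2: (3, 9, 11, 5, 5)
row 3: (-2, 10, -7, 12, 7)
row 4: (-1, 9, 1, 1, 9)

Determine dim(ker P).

1

Row reduce to echelon form.
R2 ← R2 + (3/5)·R1: [0, 27/5, 22/5, -17/5, 37/5]
R3 ← R3 − (2/5)·R1: [0, 62/5, -13/5, 88/5, 27/5]
R4 ← R4 − (1/5)·R1: [0, 51/5, 16/5, 19/5, 41/5]
R3 ← R3 − (62/27)·R2: [0, 0, -343/27, 686/27, -313/27]
R4 ← R4 − (17/9)·R2: [0, 0, -46/9, 92/9, -52/9]
R4 ← R4 − (138/343)·R3: [0, 0, 0, 0, -382/343]
4 nonzero rows, so rank(P) = 4.
P has 5 columns; by rank–nullity, nullity = 5 − 4 = 1.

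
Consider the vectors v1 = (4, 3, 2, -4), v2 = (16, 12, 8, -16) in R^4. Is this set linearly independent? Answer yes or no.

Form the matrix with these vectors as rows and row reduce.
R2 ← R2 − (4)·R1: [0, 0, 0, 0]
1 nonzero row, so the 2 vectors span a space of dimension 1.
Since 1 < 2, the vectors are linearly dependent.

no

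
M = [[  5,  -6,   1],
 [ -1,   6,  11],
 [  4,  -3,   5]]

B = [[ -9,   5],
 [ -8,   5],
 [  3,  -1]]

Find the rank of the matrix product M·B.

First compute MB:
[[  6,  -6],
 [ -6,  14],
 [  3,   0]]
Now row reduce the product.
R2 ← R2 + R1: [0, 8]
R3 ← R3 − (1/2)·R1: [0, 3]
R3 ← R3 − (3/8)·R2: [0, 0]
2 nonzero rows, so rank(MB) = 2.

2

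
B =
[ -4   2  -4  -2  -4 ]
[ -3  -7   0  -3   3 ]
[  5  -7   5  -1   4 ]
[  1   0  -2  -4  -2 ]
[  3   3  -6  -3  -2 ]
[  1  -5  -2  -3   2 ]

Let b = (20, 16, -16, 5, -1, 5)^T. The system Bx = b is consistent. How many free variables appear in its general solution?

0

Row reduce the augmented matrix [B | b].
R2 ← R2 − (3/4)·R1: [0, -17/2, 3, -3/2, 6, 1]
R3 ← R3 + (5/4)·R1: [0, -9/2, 0, -7/2, -1, 9]
R4 ← R4 + (1/4)·R1: [0, 1/2, -3, -9/2, -3, 10]
R5 ← R5 + (3/4)·R1: [0, 9/2, -9, -9/2, -5, 14]
R6 ← R6 + (1/4)·R1: [0, -9/2, -3, -7/2, 1, 10]
R3 ← R3 − (9/17)·R2: [0, 0, -27/17, -46/17, -71/17, 144/17]
R4 ← R4 + (1/17)·R2: [0, 0, -48/17, -78/17, -45/17, 171/17]
R5 ← R5 + (9/17)·R2: [0, 0, -126/17, -90/17, -31/17, 247/17]
R6 ← R6 − (9/17)·R2: [0, 0, -78/17, -46/17, -37/17, 161/17]
R4 ← R4 − (16/9)·R3: [0, 0, 0, 2/9, 43/9, -5]
R5 ← R5 − (14/3)·R3: [0, 0, 0, 22/3, 53/3, -25]
R6 ← R6 − (26/9)·R3: [0, 0, 0, 46/9, 89/9, -15]
R5 ← R5 − (33)·R4: [0, 0, 0, 0, -140, 140]
R6 ← R6 − (23)·R4: [0, 0, 0, 0, -100, 100]
R6 ← R6 − (5/7)·R5: [0, 0, 0, 0, 0, 0]
The echelon form has 5 nonzero rows, and every pivot lies in the first 5 columns, so rank(B) = rank([B|b]) = 5.
The system is consistent.
Free variables = (unknowns) − (rank) = 5 − 5 = 0.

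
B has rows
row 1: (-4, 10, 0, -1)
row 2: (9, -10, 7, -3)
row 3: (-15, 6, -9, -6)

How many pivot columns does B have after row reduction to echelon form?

3

Row reduce to echelon form.
R2 ← R2 + (9/4)·R1: [0, 25/2, 7, -21/4]
R3 ← R3 − (15/4)·R1: [0, -63/2, -9, -9/4]
R3 ← R3 + (63/25)·R2: [0, 0, 216/25, -387/25]
Echelon form has 3 nonzero rows, so rank(B) = 3.
Each nonzero row contributes one pivot column: 3 pivot columns.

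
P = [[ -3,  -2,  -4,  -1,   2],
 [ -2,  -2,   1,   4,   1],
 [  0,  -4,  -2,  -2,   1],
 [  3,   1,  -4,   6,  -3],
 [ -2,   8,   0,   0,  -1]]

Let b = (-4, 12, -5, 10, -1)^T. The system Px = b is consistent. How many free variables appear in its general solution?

Row reduce the augmented matrix [P | b].
R2 ← R2 − (2/3)·R1: [0, -2/3, 11/3, 14/3, -1/3, 44/3]
R4 ← R4 + R1: [0, -1, -8, 5, -1, 6]
R5 ← R5 − (2/3)·R1: [0, 28/3, 8/3, 2/3, -7/3, 5/3]
R3 ← R3 − (6)·R2: [0, 0, -24, -30, 3, -93]
R4 ← R4 − (3/2)·R2: [0, 0, -27/2, -2, -1/2, -16]
R5 ← R5 + (14)·R2: [0, 0, 54, 66, -7, 207]
R4 ← R4 − (9/16)·R3: [0, 0, 0, 119/8, -35/16, 581/16]
R5 ← R5 + (9/4)·R3: [0, 0, 0, -3/2, -1/4, -9/4]
R5 ← R5 + (12/119)·R4: [0, 0, 0, 0, -8/17, 24/17]
The echelon form has 5 nonzero rows, and every pivot lies in the first 5 columns, so rank(P) = rank([P|b]) = 5.
The system is consistent.
Free variables = (unknowns) − (rank) = 5 − 5 = 0.

0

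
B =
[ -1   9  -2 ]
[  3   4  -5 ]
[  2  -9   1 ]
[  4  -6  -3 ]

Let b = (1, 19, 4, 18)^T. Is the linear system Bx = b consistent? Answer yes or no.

yes

Row reduce the augmented matrix [B | b].
R2 ← R2 + (3)·R1: [0, 31, -11, 22]
R3 ← R3 + (2)·R1: [0, 9, -3, 6]
R4 ← R4 + (4)·R1: [0, 30, -11, 22]
R3 ← R3 − (9/31)·R2: [0, 0, 6/31, -12/31]
R4 ← R4 − (30/31)·R2: [0, 0, -11/31, 22/31]
R4 ← R4 + (11/6)·R3: [0, 0, 0, 0]
The echelon form has 3 nonzero rows, and every pivot lies in the first 3 columns, so rank(B) = rank([B|b]) = 3.
The system is consistent.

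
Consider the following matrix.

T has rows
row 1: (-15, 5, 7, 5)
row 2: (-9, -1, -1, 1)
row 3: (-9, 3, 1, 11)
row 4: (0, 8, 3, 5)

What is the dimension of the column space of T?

Row reduce to echelon form.
R2 ← R2 − (3/5)·R1: [0, -4, -26/5, -2]
R3 ← R3 − (3/5)·R1: [0, 0, -16/5, 8]
R4 ← R4 + (2)·R2: [0, 0, -37/5, 1]
R4 ← R4 − (37/16)·R3: [0, 0, 0, -35/2]
Echelon form has 4 nonzero rows, so rank(T) = 4.
The column space has dimension equal to the rank: 4.

4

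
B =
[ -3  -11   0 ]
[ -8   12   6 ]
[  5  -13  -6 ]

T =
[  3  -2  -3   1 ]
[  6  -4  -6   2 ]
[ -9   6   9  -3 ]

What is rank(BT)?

1

First compute BT:
[[-75,  50,  75, -25],
 [ -6,   4,   6,  -2],
 [ -9,   6,   9,  -3]]
Now row reduce the product.
R2 ← R2 − (2/25)·R1: [0, 0, 0, 0]
R3 ← R3 − (3/25)·R1: [0, 0, 0, 0]
1 nonzero row, so rank(BT) = 1.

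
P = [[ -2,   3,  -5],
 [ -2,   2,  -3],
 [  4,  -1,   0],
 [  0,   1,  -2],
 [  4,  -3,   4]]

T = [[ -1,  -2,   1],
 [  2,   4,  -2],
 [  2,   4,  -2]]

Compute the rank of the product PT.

1

First compute PT:
[[ -2,  -4,   2],
 [  0,   0,   0],
 [ -6, -12,   6],
 [ -2,  -4,   2],
 [ -2,  -4,   2]]
Now row reduce the product.
R3 ← R3 − (3)·R1: [0, 0, 0]
R4 ← R4 − R1: [0, 0, 0]
R5 ← R5 − R1: [0, 0, 0]
1 nonzero row, so rank(PT) = 1.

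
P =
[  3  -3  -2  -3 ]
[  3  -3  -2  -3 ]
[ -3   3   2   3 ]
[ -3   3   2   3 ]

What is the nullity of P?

Row reduce to echelon form.
R2 ← R2 − R1: [0, 0, 0, 0]
R3 ← R3 + R1: [0, 0, 0, 0]
R4 ← R4 + R1: [0, 0, 0, 0]
1 nonzero row, so rank(P) = 1.
P has 4 columns; by rank–nullity, nullity = 4 − 1 = 3.

3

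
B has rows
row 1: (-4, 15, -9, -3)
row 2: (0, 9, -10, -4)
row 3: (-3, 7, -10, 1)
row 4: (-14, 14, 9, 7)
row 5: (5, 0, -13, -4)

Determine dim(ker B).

1

Row reduce to echelon form.
R3 ← R3 − (3/4)·R1: [0, -17/4, -13/4, 13/4]
R4 ← R4 − (7/2)·R1: [0, -77/2, 81/2, 35/2]
R5 ← R5 + (5/4)·R1: [0, 75/4, -97/4, -31/4]
R3 ← R3 + (17/36)·R2: [0, 0, -287/36, 49/36]
R4 ← R4 + (77/18)·R2: [0, 0, -41/18, 7/18]
R5 ← R5 − (25/12)·R2: [0, 0, -41/12, 7/12]
R4 ← R4 − (2/7)·R3: [0, 0, 0, 0]
R5 ← R5 − (3/7)·R3: [0, 0, 0, 0]
3 nonzero rows, so rank(B) = 3.
B has 4 columns; by rank–nullity, nullity = 4 − 3 = 1.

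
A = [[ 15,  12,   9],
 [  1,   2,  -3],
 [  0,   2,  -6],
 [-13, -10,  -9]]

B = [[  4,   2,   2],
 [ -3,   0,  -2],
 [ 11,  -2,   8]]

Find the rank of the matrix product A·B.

2

First compute AB:
[[123,  12,  78],
 [-35,   8, -26],
 [-72,  12, -52],
 [-121,  -8, -78]]
Now row reduce the product.
R2 ← R2 + (35/123)·R1: [0, 468/41, -156/41]
R3 ← R3 + (24/41)·R1: [0, 780/41, -260/41]
R4 ← R4 + (121/123)·R1: [0, 156/41, -52/41]
R3 ← R3 − (5/3)·R2: [0, 0, 0]
R4 ← R4 − (1/3)·R2: [0, 0, 0]
2 nonzero rows, so rank(AB) = 2.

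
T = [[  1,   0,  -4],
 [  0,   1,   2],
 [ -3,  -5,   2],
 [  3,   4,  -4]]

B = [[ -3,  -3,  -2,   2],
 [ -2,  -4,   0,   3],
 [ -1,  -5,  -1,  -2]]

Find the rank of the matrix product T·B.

First compute TB:
[[  1,  17,   2,  10],
 [ -4, -14,  -2,  -1],
 [ 17,  19,   4, -25],
 [-13,  -5,  -2,  26]]
Now row reduce the product.
R2 ← R2 + (4)·R1: [0, 54, 6, 39]
R3 ← R3 − (17)·R1: [0, -270, -30, -195]
R4 ← R4 + (13)·R1: [0, 216, 24, 156]
R3 ← R3 + (5)·R2: [0, 0, 0, 0]
R4 ← R4 − (4)·R2: [0, 0, 0, 0]
2 nonzero rows, so rank(TB) = 2.

2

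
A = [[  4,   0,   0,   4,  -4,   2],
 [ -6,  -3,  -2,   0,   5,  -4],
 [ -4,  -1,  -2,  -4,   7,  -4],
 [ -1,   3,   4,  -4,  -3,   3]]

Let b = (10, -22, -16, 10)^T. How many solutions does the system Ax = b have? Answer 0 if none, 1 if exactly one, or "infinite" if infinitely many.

Row reduce the augmented matrix [A | b].
R2 ← R2 + (3/2)·R1: [0, -3, -2, 6, -1, -1, -7]
R3 ← R3 + R1: [0, -1, -2, 0, 3, -2, -6]
R4 ← R4 + (1/4)·R1: [0, 3, 4, -3, -4, 7/2, 25/2]
R3 ← R3 − (1/3)·R2: [0, 0, -4/3, -2, 10/3, -5/3, -11/3]
R4 ← R4 + R2: [0, 0, 2, 3, -5, 5/2, 11/2]
R4 ← R4 + (3/2)·R3: [0, 0, 0, 0, 0, 0, 0]
The echelon form has 3 nonzero rows, and every pivot lies in the first 6 columns, so rank(A) = rank([A|b]) = 3.
The system is consistent.
rank = 3 < 6 unknowns, so there are infinitely many solutions.

infinite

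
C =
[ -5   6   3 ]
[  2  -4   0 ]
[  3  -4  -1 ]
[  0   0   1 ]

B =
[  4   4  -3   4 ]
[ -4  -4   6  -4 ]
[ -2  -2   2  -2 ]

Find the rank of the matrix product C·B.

2

First compute CB:
[[-50, -50,  57, -50],
 [ 24,  24, -30,  24],
 [ 30,  30, -35,  30],
 [ -2,  -2,   2,  -2]]
Now row reduce the product.
R2 ← R2 + (12/25)·R1: [0, 0, -66/25, 0]
R3 ← R3 + (3/5)·R1: [0, 0, -4/5, 0]
R4 ← R4 − (1/25)·R1: [0, 0, -7/25, 0]
R3 ← R3 − (10/33)·R2: [0, 0, 0, 0]
R4 ← R4 − (7/66)·R2: [0, 0, 0, 0]
2 nonzero rows, so rank(CB) = 2.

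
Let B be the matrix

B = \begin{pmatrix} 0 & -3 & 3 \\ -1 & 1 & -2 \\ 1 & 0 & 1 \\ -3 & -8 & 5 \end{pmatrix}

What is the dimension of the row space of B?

Row reduce to echelon form.
Swap R1 ↔ R2
R3 ← R3 + R1: [0, 1, -1]
R4 ← R4 − (3)·R1: [0, -11, 11]
R3 ← R3 + (1/3)·R2: [0, 0, 0]
R4 ← R4 − (11/3)·R2: [0, 0, 0]
Echelon form has 2 nonzero rows, so rank(B) = 2.
The row space has dimension equal to the rank: 2.

2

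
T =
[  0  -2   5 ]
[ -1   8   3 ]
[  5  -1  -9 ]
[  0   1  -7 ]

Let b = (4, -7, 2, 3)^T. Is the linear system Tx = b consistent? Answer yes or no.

Row reduce the augmented matrix [T | b].
Swap R1 ↔ R2
R3 ← R3 + (5)·R1: [0, 39, 6, -33]
R3 ← R3 + (39/2)·R2: [0, 0, 207/2, 45]
R4 ← R4 + (1/2)·R2: [0, 0, -9/2, 5]
R4 ← R4 + (1/23)·R3: [0, 0, 0, 160/23]
The echelon form has 4 nonzero rows; the last pivot sits in the augmented column, so rank(T) = 3 but rank([T|b]) = 4.
Since the ranks differ, the system is inconsistent.

no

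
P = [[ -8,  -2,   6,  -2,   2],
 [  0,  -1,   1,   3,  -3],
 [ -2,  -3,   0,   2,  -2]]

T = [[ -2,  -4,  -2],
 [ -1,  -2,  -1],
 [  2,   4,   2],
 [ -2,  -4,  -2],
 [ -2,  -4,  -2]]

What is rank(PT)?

1

First compute PT:
[[ 30,  60,  30],
 [  3,   6,   3],
 [  7,  14,   7]]
Now row reduce the product.
R2 ← R2 − (1/10)·R1: [0, 0, 0]
R3 ← R3 − (7/30)·R1: [0, 0, 0]
1 nonzero row, so rank(PT) = 1.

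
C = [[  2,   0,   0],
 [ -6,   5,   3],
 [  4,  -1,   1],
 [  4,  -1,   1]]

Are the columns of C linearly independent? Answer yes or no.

yes

Row reduce C to echelon form.
R2 ← R2 + (3)·R1: [0, 5, 3]
R3 ← R3 − (2)·R1: [0, -1, 1]
R4 ← R4 − (2)·R1: [0, -1, 1]
R3 ← R3 + (1/5)·R2: [0, 0, 8/5]
R4 ← R4 + (1/5)·R2: [0, 0, 8/5]
R4 ← R4 − R3: [0, 0, 0]
3 pivots among 3 columns.
Every column is a pivot column, so the columns are linearly independent.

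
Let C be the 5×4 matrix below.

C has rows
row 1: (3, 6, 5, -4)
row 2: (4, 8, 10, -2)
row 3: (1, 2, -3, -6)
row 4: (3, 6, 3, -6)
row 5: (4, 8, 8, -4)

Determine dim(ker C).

2

Row reduce to echelon form.
R2 ← R2 − (4/3)·R1: [0, 0, 10/3, 10/3]
R3 ← R3 − (1/3)·R1: [0, 0, -14/3, -14/3]
R4 ← R4 − R1: [0, 0, -2, -2]
R5 ← R5 − (4/3)·R1: [0, 0, 4/3, 4/3]
R3 ← R3 + (7/5)·R2: [0, 0, 0, 0]
R4 ← R4 + (3/5)·R2: [0, 0, 0, 0]
R5 ← R5 − (2/5)·R2: [0, 0, 0, 0]
2 nonzero rows, so rank(C) = 2.
C has 4 columns; by rank–nullity, nullity = 4 − 2 = 2.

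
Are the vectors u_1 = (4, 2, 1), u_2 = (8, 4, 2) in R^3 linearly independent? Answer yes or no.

Form the matrix with these vectors as rows and row reduce.
R2 ← R2 − (2)·R1: [0, 0, 0]
1 nonzero row, so the 2 vectors span a space of dimension 1.
Since 1 < 2, the vectors are linearly dependent.

no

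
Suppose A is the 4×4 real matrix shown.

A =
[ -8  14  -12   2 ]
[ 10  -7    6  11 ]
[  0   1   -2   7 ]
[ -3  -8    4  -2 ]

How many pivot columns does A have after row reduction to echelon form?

Row reduce to echelon form.
R2 ← R2 + (5/4)·R1: [0, 21/2, -9, 27/2]
R4 ← R4 − (3/8)·R1: [0, -53/4, 17/2, -11/4]
R3 ← R3 − (2/21)·R2: [0, 0, -8/7, 40/7]
R4 ← R4 + (53/42)·R2: [0, 0, -20/7, 100/7]
R4 ← R4 − (5/2)·R3: [0, 0, 0, 0]
Echelon form has 3 nonzero rows, so rank(A) = 3.
Each nonzero row contributes one pivot column: 3 pivot columns.

3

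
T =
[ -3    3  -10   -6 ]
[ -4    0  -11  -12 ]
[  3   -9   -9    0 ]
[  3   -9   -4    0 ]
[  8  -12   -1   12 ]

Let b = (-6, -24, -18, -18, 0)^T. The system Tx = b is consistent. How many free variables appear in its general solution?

1

Row reduce the augmented matrix [T | b].
R2 ← R2 − (4/3)·R1: [0, -4, 7/3, -4, -16]
R3 ← R3 + R1: [0, -6, -19, -6, -24]
R4 ← R4 + R1: [0, -6, -14, -6, -24]
R5 ← R5 + (8/3)·R1: [0, -4, -83/3, -4, -16]
R3 ← R3 − (3/2)·R2: [0, 0, -45/2, 0, 0]
R4 ← R4 − (3/2)·R2: [0, 0, -35/2, 0, 0]
R5 ← R5 − R2: [0, 0, -30, 0, 0]
R4 ← R4 − (7/9)·R3: [0, 0, 0, 0, 0]
R5 ← R5 − (4/3)·R3: [0, 0, 0, 0, 0]
The echelon form has 3 nonzero rows, and every pivot lies in the first 4 columns, so rank(T) = rank([T|b]) = 3.
The system is consistent.
Free variables = (unknowns) − (rank) = 4 − 3 = 1.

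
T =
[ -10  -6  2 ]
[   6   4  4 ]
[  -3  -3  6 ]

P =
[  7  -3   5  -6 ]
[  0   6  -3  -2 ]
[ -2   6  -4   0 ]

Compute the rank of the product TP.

First compute TP:
[[-74,   6, -40,  72],
 [ 34,  30,   2, -44],
 [-33,  27, -30,  24]]
Now row reduce the product.
R2 ← R2 + (17/37)·R1: [0, 1212/37, -606/37, -404/37]
R3 ← R3 − (33/74)·R1: [0, 900/37, -450/37, -300/37]
R3 ← R3 − (75/101)·R2: [0, 0, 0, 0]
2 nonzero rows, so rank(TP) = 2.

2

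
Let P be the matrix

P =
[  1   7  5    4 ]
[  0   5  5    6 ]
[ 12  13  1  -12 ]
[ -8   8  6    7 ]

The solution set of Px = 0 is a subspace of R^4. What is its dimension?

1

Row reduce to echelon form.
R3 ← R3 − (12)·R1: [0, -71, -59, -60]
R4 ← R4 + (8)·R1: [0, 64, 46, 39]
R3 ← R3 + (71/5)·R2: [0, 0, 12, 126/5]
R4 ← R4 − (64/5)·R2: [0, 0, -18, -189/5]
R4 ← R4 + (3/2)·R3: [0, 0, 0, 0]
3 nonzero rows, so rank(P) = 3.
P has 4 columns; by rank–nullity, nullity = 4 − 3 = 1.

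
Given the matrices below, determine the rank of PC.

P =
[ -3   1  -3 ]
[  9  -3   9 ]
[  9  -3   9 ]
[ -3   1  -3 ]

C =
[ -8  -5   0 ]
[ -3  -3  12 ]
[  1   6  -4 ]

First compute PC:
[[ 18,  -6,  24],
 [-54,  18, -72],
 [-54,  18, -72],
 [ 18,  -6,  24]]
Now row reduce the product.
R2 ← R2 + (3)·R1: [0, 0, 0]
R3 ← R3 + (3)·R1: [0, 0, 0]
R4 ← R4 − R1: [0, 0, 0]
1 nonzero row, so rank(PC) = 1.

1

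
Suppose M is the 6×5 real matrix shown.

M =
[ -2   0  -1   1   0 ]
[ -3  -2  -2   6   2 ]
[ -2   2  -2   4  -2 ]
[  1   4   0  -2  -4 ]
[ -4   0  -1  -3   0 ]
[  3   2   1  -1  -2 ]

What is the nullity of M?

2

Row reduce to echelon form.
R2 ← R2 − (3/2)·R1: [0, -2, -1/2, 9/2, 2]
R3 ← R3 − R1: [0, 2, -1, 3, -2]
R4 ← R4 + (1/2)·R1: [0, 4, -1/2, -3/2, -4]
R5 ← R5 − (2)·R1: [0, 0, 1, -5, 0]
R6 ← R6 + (3/2)·R1: [0, 2, -1/2, 1/2, -2]
R3 ← R3 + R2: [0, 0, -3/2, 15/2, 0]
R4 ← R4 + (2)·R2: [0, 0, -3/2, 15/2, 0]
R6 ← R6 + R2: [0, 0, -1, 5, 0]
R4 ← R4 − R3: [0, 0, 0, 0, 0]
R5 ← R5 + (2/3)·R3: [0, 0, 0, 0, 0]
R6 ← R6 − (2/3)·R3: [0, 0, 0, 0, 0]
3 nonzero rows, so rank(M) = 3.
M has 5 columns; by rank–nullity, nullity = 5 − 3 = 2.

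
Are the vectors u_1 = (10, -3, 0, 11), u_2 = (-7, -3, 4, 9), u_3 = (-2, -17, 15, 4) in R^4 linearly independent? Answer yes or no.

Form the matrix with these vectors as rows and row reduce.
R2 ← R2 + (7/10)·R1: [0, -51/10, 4, 167/10]
R3 ← R3 + (1/5)·R1: [0, -88/5, 15, 31/5]
R3 ← R3 − (176/51)·R2: [0, 0, 61/51, -2623/51]
3 nonzero rows, so the 3 vectors span a space of dimension 3.
Since 3 = 3, the vectors are linearly independent.

yes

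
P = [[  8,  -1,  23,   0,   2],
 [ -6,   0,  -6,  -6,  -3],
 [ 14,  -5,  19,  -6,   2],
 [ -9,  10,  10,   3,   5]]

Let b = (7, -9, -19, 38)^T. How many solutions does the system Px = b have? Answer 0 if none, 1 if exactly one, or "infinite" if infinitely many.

infinite

Row reduce the augmented matrix [P | b].
R2 ← R2 + (3/4)·R1: [0, -3/4, 45/4, -6, -3/2, -15/4]
R3 ← R3 − (7/4)·R1: [0, -13/4, -85/4, -6, -3/2, -125/4]
R4 ← R4 + (9/8)·R1: [0, 71/8, 287/8, 3, 29/4, 367/8]
R3 ← R3 − (13/3)·R2: [0, 0, -70, 20, 5, -15]
R4 ← R4 + (71/6)·R2: [0, 0, 169, -68, -21/2, 3/2]
R4 ← R4 + (169/70)·R3: [0, 0, 0, -138/7, 11/7, -243/7]
The echelon form has 4 nonzero rows, and every pivot lies in the first 5 columns, so rank(P) = rank([P|b]) = 4.
The system is consistent.
rank = 4 < 5 unknowns, so there are infinitely many solutions.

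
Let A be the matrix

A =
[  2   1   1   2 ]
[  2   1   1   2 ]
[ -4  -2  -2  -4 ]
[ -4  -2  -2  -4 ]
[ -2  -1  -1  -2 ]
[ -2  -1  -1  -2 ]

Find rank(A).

Row reduce to echelon form.
R2 ← R2 − R1: [0, 0, 0, 0]
R3 ← R3 + (2)·R1: [0, 0, 0, 0]
R4 ← R4 + (2)·R1: [0, 0, 0, 0]
R5 ← R5 + R1: [0, 0, 0, 0]
R6 ← R6 + R1: [0, 0, 0, 0]
Echelon form has 1 nonzero row, so rank(A) = 1.

1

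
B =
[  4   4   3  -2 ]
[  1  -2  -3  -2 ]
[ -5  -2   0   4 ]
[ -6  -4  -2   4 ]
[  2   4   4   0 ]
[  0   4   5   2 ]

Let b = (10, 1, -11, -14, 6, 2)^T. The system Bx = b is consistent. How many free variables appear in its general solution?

2

Row reduce the augmented matrix [B | b].
R2 ← R2 − (1/4)·R1: [0, -3, -15/4, -3/2, -3/2]
R3 ← R3 + (5/4)·R1: [0, 3, 15/4, 3/2, 3/2]
R4 ← R4 + (3/2)·R1: [0, 2, 5/2, 1, 1]
R5 ← R5 − (1/2)·R1: [0, 2, 5/2, 1, 1]
R3 ← R3 + R2: [0, 0, 0, 0, 0]
R4 ← R4 + (2/3)·R2: [0, 0, 0, 0, 0]
R5 ← R5 + (2/3)·R2: [0, 0, 0, 0, 0]
R6 ← R6 + (4/3)·R2: [0, 0, 0, 0, 0]
The echelon form has 2 nonzero rows, and every pivot lies in the first 4 columns, so rank(B) = rank([B|b]) = 2.
The system is consistent.
Free variables = (unknowns) − (rank) = 4 − 2 = 2.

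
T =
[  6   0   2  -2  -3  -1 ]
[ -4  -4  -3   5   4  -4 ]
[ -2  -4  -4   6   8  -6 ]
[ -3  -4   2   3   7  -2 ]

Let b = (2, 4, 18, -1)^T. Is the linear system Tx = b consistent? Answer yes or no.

Row reduce the augmented matrix [T | b].
R2 ← R2 + (2/3)·R1: [0, -4, -5/3, 11/3, 2, -14/3, 16/3]
R3 ← R3 + (1/3)·R1: [0, -4, -10/3, 16/3, 7, -19/3, 56/3]
R4 ← R4 + (1/2)·R1: [0, -4, 3, 2, 11/2, -5/2, 0]
R3 ← R3 − R2: [0, 0, -5/3, 5/3, 5, -5/3, 40/3]
R4 ← R4 − R2: [0, 0, 14/3, -5/3, 7/2, 13/6, -16/3]
R4 ← R4 + (14/5)·R3: [0, 0, 0, 3, 35/2, -5/2, 32]
The echelon form has 4 nonzero rows, and every pivot lies in the first 6 columns, so rank(T) = rank([T|b]) = 4.
The system is consistent.

yes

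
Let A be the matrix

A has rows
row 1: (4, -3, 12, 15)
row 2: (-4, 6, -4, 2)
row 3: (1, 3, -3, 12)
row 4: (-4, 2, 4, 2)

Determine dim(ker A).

Row reduce to echelon form.
R2 ← R2 + R1: [0, 3, 8, 17]
R3 ← R3 − (1/4)·R1: [0, 15/4, -6, 33/4]
R4 ← R4 + R1: [0, -1, 16, 17]
R3 ← R3 − (5/4)·R2: [0, 0, -16, -13]
R4 ← R4 + (1/3)·R2: [0, 0, 56/3, 68/3]
R4 ← R4 + (7/6)·R3: [0, 0, 0, 15/2]
4 nonzero rows, so rank(A) = 4.
A has 4 columns; by rank–nullity, nullity = 4 − 4 = 0.

0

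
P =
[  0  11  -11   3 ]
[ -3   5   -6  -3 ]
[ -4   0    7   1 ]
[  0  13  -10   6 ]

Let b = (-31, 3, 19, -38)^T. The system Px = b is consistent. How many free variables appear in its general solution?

Row reduce the augmented matrix [P | b].
Swap R1 ↔ R2
R3 ← R3 − (4/3)·R1: [0, -20/3, 15, 5, 15]
R3 ← R3 + (20/33)·R2: [0, 0, 25/3, 75/11, -125/33]
R4 ← R4 − (13/11)·R2: [0, 0, 3, 27/11, -15/11]
R4 ← R4 − (9/25)·R3: [0, 0, 0, 0, 0]
The echelon form has 3 nonzero rows, and every pivot lies in the first 4 columns, so rank(P) = rank([P|b]) = 3.
The system is consistent.
Free variables = (unknowns) − (rank) = 4 − 3 = 1.

1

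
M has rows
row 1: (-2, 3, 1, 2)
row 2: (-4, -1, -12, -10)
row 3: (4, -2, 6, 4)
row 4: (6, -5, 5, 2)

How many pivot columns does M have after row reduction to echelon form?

Row reduce to echelon form.
R2 ← R2 − (2)·R1: [0, -7, -14, -14]
R3 ← R3 + (2)·R1: [0, 4, 8, 8]
R4 ← R4 + (3)·R1: [0, 4, 8, 8]
R3 ← R3 + (4/7)·R2: [0, 0, 0, 0]
R4 ← R4 + (4/7)·R2: [0, 0, 0, 0]
Echelon form has 2 nonzero rows, so rank(M) = 2.
Each nonzero row contributes one pivot column: 2 pivot columns.

2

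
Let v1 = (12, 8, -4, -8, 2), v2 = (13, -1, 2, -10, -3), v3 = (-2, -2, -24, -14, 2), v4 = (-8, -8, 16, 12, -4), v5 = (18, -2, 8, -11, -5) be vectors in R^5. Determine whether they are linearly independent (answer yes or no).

no

Form the matrix with these vectors as rows and row reduce.
R2 ← R2 − (13/12)·R1: [0, -29/3, 19/3, -4/3, -31/6]
R3 ← R3 + (1/6)·R1: [0, -2/3, -74/3, -46/3, 7/3]
R4 ← R4 + (2/3)·R1: [0, -8/3, 40/3, 20/3, -8/3]
R5 ← R5 − (3/2)·R1: [0, -14, 14, 1, -8]
R3 ← R3 − (2/29)·R2: [0, 0, -728/29, -442/29, 78/29]
R4 ← R4 − (8/29)·R2: [0, 0, 336/29, 204/29, -36/29]
R5 ← R5 − (42/29)·R2: [0, 0, 140/29, 85/29, -15/29]
R4 ← R4 + (6/13)·R3: [0, 0, 0, 0, 0]
R5 ← R5 + (5/26)·R3: [0, 0, 0, 0, 0]
3 nonzero rows, so the 5 vectors span a space of dimension 3.
Since 3 < 5, the vectors are linearly dependent.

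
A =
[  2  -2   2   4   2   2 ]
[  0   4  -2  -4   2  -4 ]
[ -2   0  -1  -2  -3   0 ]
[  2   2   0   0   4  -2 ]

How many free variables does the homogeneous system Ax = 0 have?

4

Row reduce to echelon form.
R3 ← R3 + R1: [0, -2, 1, 2, -1, 2]
R4 ← R4 − R1: [0, 4, -2, -4, 2, -4]
R3 ← R3 + (1/2)·R2: [0, 0, 0, 0, 0, 0]
R4 ← R4 − R2: [0, 0, 0, 0, 0, 0]
2 nonzero rows, so rank(A) = 2.
A has 6 columns; by rank–nullity, nullity = 6 − 2 = 4.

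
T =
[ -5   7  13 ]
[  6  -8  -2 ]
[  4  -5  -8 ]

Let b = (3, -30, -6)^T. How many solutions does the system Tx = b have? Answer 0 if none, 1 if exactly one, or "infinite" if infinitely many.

1

Row reduce the augmented matrix [T | b].
R2 ← R2 + (6/5)·R1: [0, 2/5, 68/5, -132/5]
R3 ← R3 + (4/5)·R1: [0, 3/5, 12/5, -18/5]
R3 ← R3 − (3/2)·R2: [0, 0, -18, 36]
The echelon form has 3 nonzero rows, and every pivot lies in the first 3 columns, so rank(T) = rank([T|b]) = 3.
The system is consistent.
rank = 3 = number of unknowns, so the solution is unique.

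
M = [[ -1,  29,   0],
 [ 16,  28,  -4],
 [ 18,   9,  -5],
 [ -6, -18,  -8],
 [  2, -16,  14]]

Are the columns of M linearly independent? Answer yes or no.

yes

Row reduce M to echelon form.
R2 ← R2 + (16)·R1: [0, 492, -4]
R3 ← R3 + (18)·R1: [0, 531, -5]
R4 ← R4 − (6)·R1: [0, -192, -8]
R5 ← R5 + (2)·R1: [0, 42, 14]
R3 ← R3 − (177/164)·R2: [0, 0, -28/41]
R4 ← R4 + (16/41)·R2: [0, 0, -392/41]
R5 ← R5 − (7/82)·R2: [0, 0, 588/41]
R4 ← R4 − (14)·R3: [0, 0, 0]
R5 ← R5 + (21)·R3: [0, 0, 0]
3 pivots among 3 columns.
Every column is a pivot column, so the columns are linearly independent.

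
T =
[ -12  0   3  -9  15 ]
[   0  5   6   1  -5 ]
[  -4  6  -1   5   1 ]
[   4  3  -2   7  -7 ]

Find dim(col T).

3

Row reduce to echelon form.
R3 ← R3 − (1/3)·R1: [0, 6, -2, 8, -4]
R4 ← R4 + (1/3)·R1: [0, 3, -1, 4, -2]
R3 ← R3 − (6/5)·R2: [0, 0, -46/5, 34/5, 2]
R4 ← R4 − (3/5)·R2: [0, 0, -23/5, 17/5, 1]
R4 ← R4 − (1/2)·R3: [0, 0, 0, 0, 0]
Echelon form has 3 nonzero rows, so rank(T) = 3.
The column space has dimension equal to the rank: 3.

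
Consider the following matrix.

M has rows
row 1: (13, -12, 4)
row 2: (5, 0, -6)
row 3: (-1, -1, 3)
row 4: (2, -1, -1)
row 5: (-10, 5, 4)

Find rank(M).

Row reduce to echelon form.
R2 ← R2 − (5/13)·R1: [0, 60/13, -98/13]
R3 ← R3 + (1/13)·R1: [0, -25/13, 43/13]
R4 ← R4 − (2/13)·R1: [0, 11/13, -21/13]
R5 ← R5 + (10/13)·R1: [0, -55/13, 92/13]
R3 ← R3 + (5/12)·R2: [0, 0, 1/6]
R4 ← R4 − (11/60)·R2: [0, 0, -7/30]
R5 ← R5 + (11/12)·R2: [0, 0, 1/6]
R4 ← R4 + (7/5)·R3: [0, 0, 0]
R5 ← R5 − R3: [0, 0, 0]
Echelon form has 3 nonzero rows, so rank(M) = 3.

3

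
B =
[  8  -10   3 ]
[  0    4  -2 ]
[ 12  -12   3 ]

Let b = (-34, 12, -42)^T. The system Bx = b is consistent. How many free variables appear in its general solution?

Row reduce the augmented matrix [B | b].
R3 ← R3 − (3/2)·R1: [0, 3, -3/2, 9]
R3 ← R3 − (3/4)·R2: [0, 0, 0, 0]
The echelon form has 2 nonzero rows, and every pivot lies in the first 3 columns, so rank(B) = rank([B|b]) = 2.
The system is consistent.
Free variables = (unknowns) − (rank) = 3 − 2 = 1.

1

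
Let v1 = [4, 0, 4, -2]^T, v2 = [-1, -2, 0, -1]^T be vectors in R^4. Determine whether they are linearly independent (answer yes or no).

Form the matrix with these vectors as rows and row reduce.
R2 ← R2 + (1/4)·R1: [0, -2, 1, -3/2]
2 nonzero rows, so the 2 vectors span a space of dimension 2.
Since 2 = 2, the vectors are linearly independent.

yes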